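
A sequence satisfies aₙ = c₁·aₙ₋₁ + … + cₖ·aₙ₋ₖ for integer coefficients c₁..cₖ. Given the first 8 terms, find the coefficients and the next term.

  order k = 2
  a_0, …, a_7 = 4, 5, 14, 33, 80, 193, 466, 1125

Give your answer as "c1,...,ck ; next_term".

2,1 ; 2716

  a_2 = 2·5 + 1·4 = 14
  a_3 = 2·14 + 1·5 = 33
  a_4 = 2·33 + 1·14 = 80
  a_5 = 2·80 + 1·33 = 193
  a_6 = 2·193 + 1·80 = 466
  a_7 = 2·466 + 1·193 = 1125
  a_8 = 2·1125 + 1·466 = 2716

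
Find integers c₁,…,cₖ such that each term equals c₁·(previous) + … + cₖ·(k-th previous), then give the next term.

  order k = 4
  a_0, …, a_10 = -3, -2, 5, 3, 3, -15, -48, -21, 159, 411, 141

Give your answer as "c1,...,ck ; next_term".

  a_4 = 1·3 + -3·5 + -3·-2 + -3·-3 = 3
  a_5 = 1·3 + -3·3 + -3·5 + -3·-2 = -15
  a_6 = 1·-15 + -3·3 + -3·3 + -3·5 = -48
  a_7 = 1·-48 + -3·-15 + -3·3 + -3·3 = -21
  a_8 = 1·-21 + -3·-48 + -3·-15 + -3·3 = 159
  a_9 = 1·159 + -3·-21 + -3·-48 + -3·-15 = 411
  a_10 = 1·411 + -3·159 + -3·-21 + -3·-48 = 141
  a_11 = 1·141 + -3·411 + -3·159 + -3·-21 = -1506

1,-3,-3,-3 ; -1506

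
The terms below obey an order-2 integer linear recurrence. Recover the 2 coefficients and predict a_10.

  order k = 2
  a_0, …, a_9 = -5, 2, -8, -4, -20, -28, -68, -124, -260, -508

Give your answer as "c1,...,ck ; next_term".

  a_2 = 1·2 + 2·-5 = -8
  a_3 = 1·-8 + 2·2 = -4
  a_4 = 1·-4 + 2·-8 = -20
  a_5 = 1·-20 + 2·-4 = -28
  a_6 = 1·-28 + 2·-20 = -68
  a_7 = 1·-68 + 2·-28 = -124
  a_8 = 1·-124 + 2·-68 = -260
  a_9 = 1·-260 + 2·-124 = -508
  a_10 = 1·-508 + 2·-260 = -1028

1,2 ; -1028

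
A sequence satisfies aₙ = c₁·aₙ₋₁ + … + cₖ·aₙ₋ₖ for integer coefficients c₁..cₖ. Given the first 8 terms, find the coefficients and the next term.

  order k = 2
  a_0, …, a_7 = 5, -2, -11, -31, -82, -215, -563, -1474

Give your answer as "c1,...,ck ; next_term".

3,-1 ; -3859

  a_2 = 3·-2 + -1·5 = -11
  a_3 = 3·-11 + -1·-2 = -31
  a_4 = 3·-31 + -1·-11 = -82
  a_5 = 3·-82 + -1·-31 = -215
  a_6 = 3·-215 + -1·-82 = -563
  a_7 = 3·-563 + -1·-215 = -1474
  a_8 = 3·-1474 + -1·-563 = -3859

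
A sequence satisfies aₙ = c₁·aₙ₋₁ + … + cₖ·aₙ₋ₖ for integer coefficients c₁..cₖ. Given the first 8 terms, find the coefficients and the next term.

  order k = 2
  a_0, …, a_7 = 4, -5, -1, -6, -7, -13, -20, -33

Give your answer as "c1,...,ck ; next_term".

  a_2 = 1·-5 + 1·4 = -1
  a_3 = 1·-1 + 1·-5 = -6
  a_4 = 1·-6 + 1·-1 = -7
  a_5 = 1·-7 + 1·-6 = -13
  a_6 = 1·-13 + 1·-7 = -20
  a_7 = 1·-20 + 1·-13 = -33
  a_8 = 1·-33 + 1·-20 = -53

1,1 ; -53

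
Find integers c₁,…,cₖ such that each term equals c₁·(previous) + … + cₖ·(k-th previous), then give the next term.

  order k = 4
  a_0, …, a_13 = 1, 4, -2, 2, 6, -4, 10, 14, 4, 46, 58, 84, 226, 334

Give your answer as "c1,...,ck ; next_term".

1,1,2,-2 ; 612

  a_4 = 1·2 + 1·-2 + 2·4 + -2·1 = 6
  a_5 = 1·6 + 1·2 + 2·-2 + -2·4 = -4
  a_6 = 1·-4 + 1·6 + 2·2 + -2·-2 = 10
  a_7 = 1·10 + 1·-4 + 2·6 + -2·2 = 14
  a_8 = 1·14 + 1·10 + 2·-4 + -2·6 = 4
  a_9 = 1·4 + 1·14 + 2·10 + -2·-4 = 46
  a_10 = 1·46 + 1·4 + 2·14 + -2·10 = 58
  a_11 = 1·58 + 1·46 + 2·4 + -2·14 = 84
  a_12 = 1·84 + 1·58 + 2·46 + -2·4 = 226
  a_13 = 1·226 + 1·84 + 2·58 + -2·46 = 334
  a_14 = 1·334 + 1·226 + 2·84 + -2·58 = 612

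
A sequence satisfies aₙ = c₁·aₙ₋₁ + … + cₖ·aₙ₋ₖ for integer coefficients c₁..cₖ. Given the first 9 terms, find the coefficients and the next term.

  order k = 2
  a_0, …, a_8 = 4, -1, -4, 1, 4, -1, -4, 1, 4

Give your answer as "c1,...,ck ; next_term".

  a_2 = 0·-1 + -1·4 = -4
  a_3 = 0·-4 + -1·-1 = 1
  a_4 = 0·1 + -1·-4 = 4
  a_5 = 0·4 + -1·1 = -1
  a_6 = 0·-1 + -1·4 = -4
  a_7 = 0·-4 + -1·-1 = 1
  a_8 = 0·1 + -1·-4 = 4
  a_9 = 0·4 + -1·1 = -1

0,-1 ; -1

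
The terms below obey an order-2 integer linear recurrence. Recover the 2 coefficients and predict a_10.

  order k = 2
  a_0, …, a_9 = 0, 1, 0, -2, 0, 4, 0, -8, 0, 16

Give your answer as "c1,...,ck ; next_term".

  a_2 = 0·1 + -2·0 = 0
  a_3 = 0·0 + -2·1 = -2
  a_4 = 0·-2 + -2·0 = 0
  a_5 = 0·0 + -2·-2 = 4
  a_6 = 0·4 + -2·0 = 0
  a_7 = 0·0 + -2·4 = -8
  a_8 = 0·-8 + -2·0 = 0
  a_9 = 0·0 + -2·-8 = 16
  a_10 = 0·16 + -2·0 = 0

0,-2 ; 0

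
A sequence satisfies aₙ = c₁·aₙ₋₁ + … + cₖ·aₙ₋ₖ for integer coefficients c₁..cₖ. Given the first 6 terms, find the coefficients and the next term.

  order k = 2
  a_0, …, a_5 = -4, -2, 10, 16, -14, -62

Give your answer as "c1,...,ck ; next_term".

  a_2 = 1·-2 + -3·-4 = 10
  a_3 = 1·10 + -3·-2 = 16
  a_4 = 1·16 + -3·10 = -14
  a_5 = 1·-14 + -3·16 = -62
  a_6 = 1·-62 + -3·-14 = -20

1,-3 ; -20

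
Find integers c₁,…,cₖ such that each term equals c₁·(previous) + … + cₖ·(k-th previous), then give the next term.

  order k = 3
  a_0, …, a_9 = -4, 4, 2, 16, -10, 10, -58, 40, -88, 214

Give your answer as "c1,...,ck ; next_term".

  a_3 = 0·2 + 1·4 + -3·-4 = 16
  a_4 = 0·16 + 1·2 + -3·4 = -10
  a_5 = 0·-10 + 1·16 + -3·2 = 10
  a_6 = 0·10 + 1·-10 + -3·16 = -58
  a_7 = 0·-58 + 1·10 + -3·-10 = 40
  a_8 = 0·40 + 1·-58 + -3·10 = -88
  a_9 = 0·-88 + 1·40 + -3·-58 = 214
  a_10 = 0·214 + 1·-88 + -3·40 = -208

0,1,-3 ; -208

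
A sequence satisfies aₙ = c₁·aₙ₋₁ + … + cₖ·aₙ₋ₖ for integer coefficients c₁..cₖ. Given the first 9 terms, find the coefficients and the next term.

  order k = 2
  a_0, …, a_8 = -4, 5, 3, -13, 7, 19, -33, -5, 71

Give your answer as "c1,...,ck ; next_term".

  a_2 = -1·5 + -2·-4 = 3
  a_3 = -1·3 + -2·5 = -13
  a_4 = -1·-13 + -2·3 = 7
  a_5 = -1·7 + -2·-13 = 19
  a_6 = -1·19 + -2·7 = -33
  a_7 = -1·-33 + -2·19 = -5
  a_8 = -1·-5 + -2·-33 = 71
  a_9 = -1·71 + -2·-5 = -61

-1,-2 ; -61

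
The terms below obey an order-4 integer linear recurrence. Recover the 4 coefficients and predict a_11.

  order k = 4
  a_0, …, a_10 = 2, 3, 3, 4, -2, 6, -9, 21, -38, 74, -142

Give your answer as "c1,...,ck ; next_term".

-1,1,-1,1 ; 275

  a_4 = -1·4 + 1·3 + -1·3 + 1·2 = -2
  a_5 = -1·-2 + 1·4 + -1·3 + 1·3 = 6
  a_6 = -1·6 + 1·-2 + -1·4 + 1·3 = -9
  a_7 = -1·-9 + 1·6 + -1·-2 + 1·4 = 21
  a_8 = -1·21 + 1·-9 + -1·6 + 1·-2 = -38
  a_9 = -1·-38 + 1·21 + -1·-9 + 1·6 = 74
  a_10 = -1·74 + 1·-38 + -1·21 + 1·-9 = -142
  a_11 = -1·-142 + 1·74 + -1·-38 + 1·21 = 275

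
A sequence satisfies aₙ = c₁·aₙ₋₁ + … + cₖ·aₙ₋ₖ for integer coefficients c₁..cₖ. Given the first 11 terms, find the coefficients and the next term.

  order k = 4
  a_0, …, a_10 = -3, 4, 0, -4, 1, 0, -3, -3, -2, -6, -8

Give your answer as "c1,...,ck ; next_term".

0,1,1,1 ; -11

  a_4 = 0·-4 + 1·0 + 1·4 + 1·-3 = 1
  a_5 = 0·1 + 1·-4 + 1·0 + 1·4 = 0
  a_6 = 0·0 + 1·1 + 1·-4 + 1·0 = -3
  a_7 = 0·-3 + 1·0 + 1·1 + 1·-4 = -3
  a_8 = 0·-3 + 1·-3 + 1·0 + 1·1 = -2
  a_9 = 0·-2 + 1·-3 + 1·-3 + 1·0 = -6
  a_10 = 0·-6 + 1·-2 + 1·-3 + 1·-3 = -8
  a_11 = 0·-8 + 1·-6 + 1·-2 + 1·-3 = -11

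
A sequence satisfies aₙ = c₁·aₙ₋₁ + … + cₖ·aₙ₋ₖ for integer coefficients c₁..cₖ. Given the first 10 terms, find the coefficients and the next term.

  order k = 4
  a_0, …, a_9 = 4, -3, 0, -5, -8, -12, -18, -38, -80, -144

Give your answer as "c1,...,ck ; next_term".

  a_4 = 2·-5 + -2·0 + 2·-3 + 2·4 = -8
  a_5 = 2·-8 + -2·-5 + 2·0 + 2·-3 = -12
  a_6 = 2·-12 + -2·-8 + 2·-5 + 2·0 = -18
  a_7 = 2·-18 + -2·-12 + 2·-8 + 2·-5 = -38
  a_8 = 2·-38 + -2·-18 + 2·-12 + 2·-8 = -80
  a_9 = 2·-80 + -2·-38 + 2·-18 + 2·-12 = -144
  a_10 = 2·-144 + -2·-80 + 2·-38 + 2·-18 = -240

2,-2,2,2 ; -240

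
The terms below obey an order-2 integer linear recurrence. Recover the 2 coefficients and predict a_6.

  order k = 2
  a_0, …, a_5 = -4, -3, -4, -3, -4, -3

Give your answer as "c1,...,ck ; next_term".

0,1 ; -4

  a_2 = 0·-3 + 1·-4 = -4
  a_3 = 0·-4 + 1·-3 = -3
  a_4 = 0·-3 + 1·-4 = -4
  a_5 = 0·-4 + 1·-3 = -3
  a_6 = 0·-3 + 1·-4 = -4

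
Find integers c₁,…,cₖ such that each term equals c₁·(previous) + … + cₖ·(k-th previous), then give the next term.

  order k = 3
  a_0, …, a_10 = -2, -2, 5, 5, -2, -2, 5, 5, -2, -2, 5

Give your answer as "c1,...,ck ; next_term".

1,-1,1 ; 5

  a_3 = 1·5 + -1·-2 + 1·-2 = 5
  a_4 = 1·5 + -1·5 + 1·-2 = -2
  a_5 = 1·-2 + -1·5 + 1·5 = -2
  a_6 = 1·-2 + -1·-2 + 1·5 = 5
  a_7 = 1·5 + -1·-2 + 1·-2 = 5
  a_8 = 1·5 + -1·5 + 1·-2 = -2
  a_9 = 1·-2 + -1·5 + 1·5 = -2
  a_10 = 1·-2 + -1·-2 + 1·5 = 5
  a_11 = 1·5 + -1·-2 + 1·-2 = 5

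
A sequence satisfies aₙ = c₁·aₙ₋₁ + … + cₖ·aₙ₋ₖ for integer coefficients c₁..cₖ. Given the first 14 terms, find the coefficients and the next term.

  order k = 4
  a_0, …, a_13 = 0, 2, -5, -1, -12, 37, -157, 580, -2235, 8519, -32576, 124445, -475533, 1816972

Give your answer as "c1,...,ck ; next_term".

  a_4 = -3·-1 + 3·-5 + 0·2 + 2·0 = -12
  a_5 = -3·-12 + 3·-1 + 0·-5 + 2·2 = 37
  a_6 = -3·37 + 3·-12 + 0·-1 + 2·-5 = -157
  a_7 = -3·-157 + 3·37 + 0·-12 + 2·-1 = 580
  a_8 = -3·580 + 3·-157 + 0·37 + 2·-12 = -2235
  a_9 = -3·-2235 + 3·580 + 0·-157 + 2·37 = 8519
  a_10 = -3·8519 + 3·-2235 + 0·580 + 2·-157 = -32576
  a_11 = -3·-32576 + 3·8519 + 0·-2235 + 2·580 = 124445
  a_12 = -3·124445 + 3·-32576 + 0·8519 + 2·-2235 = -475533
  a_13 = -3·-475533 + 3·124445 + 0·-32576 + 2·8519 = 1816972
  a_14 = -3·1816972 + 3·-475533 + 0·124445 + 2·-32576 = -6942667

-3,3,0,2 ; -6942667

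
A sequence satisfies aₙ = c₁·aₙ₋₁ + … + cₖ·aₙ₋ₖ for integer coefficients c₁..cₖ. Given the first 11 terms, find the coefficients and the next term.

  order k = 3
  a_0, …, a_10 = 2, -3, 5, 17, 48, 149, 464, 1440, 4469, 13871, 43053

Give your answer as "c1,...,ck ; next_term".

  a_3 = 3·5 + 0·-3 + 1·2 = 17
  a_4 = 3·17 + 0·5 + 1·-3 = 48
  a_5 = 3·48 + 0·17 + 1·5 = 149
  a_6 = 3·149 + 0·48 + 1·17 = 464
  a_7 = 3·464 + 0·149 + 1·48 = 1440
  a_8 = 3·1440 + 0·464 + 1·149 = 4469
  a_9 = 3·4469 + 0·1440 + 1·464 = 13871
  a_10 = 3·13871 + 0·4469 + 1·1440 = 43053
  a_11 = 3·43053 + 0·13871 + 1·4469 = 133628

3,0,1 ; 133628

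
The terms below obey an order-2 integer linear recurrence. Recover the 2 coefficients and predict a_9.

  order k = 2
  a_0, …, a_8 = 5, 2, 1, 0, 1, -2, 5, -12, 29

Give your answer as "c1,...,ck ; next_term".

-2,1 ; -70

  a_2 = -2·2 + 1·5 = 1
  a_3 = -2·1 + 1·2 = 0
  a_4 = -2·0 + 1·1 = 1
  a_5 = -2·1 + 1·0 = -2
  a_6 = -2·-2 + 1·1 = 5
  a_7 = -2·5 + 1·-2 = -12
  a_8 = -2·-12 + 1·5 = 29
  a_9 = -2·29 + 1·-12 = -70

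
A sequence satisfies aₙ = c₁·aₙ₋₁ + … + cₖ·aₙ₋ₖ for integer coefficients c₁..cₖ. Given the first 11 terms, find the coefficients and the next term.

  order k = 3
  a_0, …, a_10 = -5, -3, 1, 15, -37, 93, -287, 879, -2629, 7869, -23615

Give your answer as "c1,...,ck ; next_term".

-3,-1,-3 ; 70863

  a_3 = -3·1 + -1·-3 + -3·-5 = 15
  a_4 = -3·15 + -1·1 + -3·-3 = -37
  a_5 = -3·-37 + -1·15 + -3·1 = 93
  a_6 = -3·93 + -1·-37 + -3·15 = -287
  a_7 = -3·-287 + -1·93 + -3·-37 = 879
  a_8 = -3·879 + -1·-287 + -3·93 = -2629
  a_9 = -3·-2629 + -1·879 + -3·-287 = 7869
  a_10 = -3·7869 + -1·-2629 + -3·879 = -23615
  a_11 = -3·-23615 + -1·7869 + -3·-2629 = 70863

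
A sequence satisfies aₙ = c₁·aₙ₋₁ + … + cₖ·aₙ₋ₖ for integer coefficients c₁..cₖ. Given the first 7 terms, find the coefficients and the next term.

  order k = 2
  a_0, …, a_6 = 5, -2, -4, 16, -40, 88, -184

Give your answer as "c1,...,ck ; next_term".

  a_2 = -3·-2 + -2·5 = -4
  a_3 = -3·-4 + -2·-2 = 16
  a_4 = -3·16 + -2·-4 = -40
  a_5 = -3·-40 + -2·16 = 88
  a_6 = -3·88 + -2·-40 = -184
  a_7 = -3·-184 + -2·88 = 376

-3,-2 ; 376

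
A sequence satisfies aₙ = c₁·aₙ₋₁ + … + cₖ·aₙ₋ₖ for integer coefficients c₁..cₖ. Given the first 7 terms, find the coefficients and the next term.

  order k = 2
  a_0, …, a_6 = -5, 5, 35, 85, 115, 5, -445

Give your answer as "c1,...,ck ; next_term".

3,-4 ; -1355

  a_2 = 3·5 + -4·-5 = 35
  a_3 = 3·35 + -4·5 = 85
  a_4 = 3·85 + -4·35 = 115
  a_5 = 3·115 + -4·85 = 5
  a_6 = 3·5 + -4·115 = -445
  a_7 = 3·-445 + -4·5 = -1355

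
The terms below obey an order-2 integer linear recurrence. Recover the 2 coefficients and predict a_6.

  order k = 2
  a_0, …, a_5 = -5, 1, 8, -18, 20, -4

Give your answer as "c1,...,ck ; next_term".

-2,-2 ; -32

  a_2 = -2·1 + -2·-5 = 8
  a_3 = -2·8 + -2·1 = -18
  a_4 = -2·-18 + -2·8 = 20
  a_5 = -2·20 + -2·-18 = -4
  a_6 = -2·-4 + -2·20 = -32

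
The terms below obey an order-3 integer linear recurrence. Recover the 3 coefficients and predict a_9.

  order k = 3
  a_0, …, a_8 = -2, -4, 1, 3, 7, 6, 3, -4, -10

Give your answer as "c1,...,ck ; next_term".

  a_3 = 1·1 + 0·-4 + -1·-2 = 3
  a_4 = 1·3 + 0·1 + -1·-4 = 7
  a_5 = 1·7 + 0·3 + -1·1 = 6
  a_6 = 1·6 + 0·7 + -1·3 = 3
  a_7 = 1·3 + 0·6 + -1·7 = -4
  a_8 = 1·-4 + 0·3 + -1·6 = -10
  a_9 = 1·-10 + 0·-4 + -1·3 = -13

1,0,-1 ; -13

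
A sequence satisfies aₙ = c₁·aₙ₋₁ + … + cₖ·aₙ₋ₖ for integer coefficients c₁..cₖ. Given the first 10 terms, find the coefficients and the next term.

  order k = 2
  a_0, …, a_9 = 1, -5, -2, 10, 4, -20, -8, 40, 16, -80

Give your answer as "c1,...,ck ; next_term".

  a_2 = 0·-5 + -2·1 = -2
  a_3 = 0·-2 + -2·-5 = 10
  a_4 = 0·10 + -2·-2 = 4
  a_5 = 0·4 + -2·10 = -20
  a_6 = 0·-20 + -2·4 = -8
  a_7 = 0·-8 + -2·-20 = 40
  a_8 = 0·40 + -2·-8 = 16
  a_9 = 0·16 + -2·40 = -80
  a_10 = 0·-80 + -2·16 = -32

0,-2 ; -32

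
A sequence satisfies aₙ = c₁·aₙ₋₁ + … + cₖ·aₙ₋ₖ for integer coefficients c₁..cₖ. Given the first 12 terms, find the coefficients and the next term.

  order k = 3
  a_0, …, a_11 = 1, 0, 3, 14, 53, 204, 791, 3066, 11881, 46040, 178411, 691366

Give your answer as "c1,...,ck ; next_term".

4,-1,2 ; 2679133

  a_3 = 4·3 + -1·0 + 2·1 = 14
  a_4 = 4·14 + -1·3 + 2·0 = 53
  a_5 = 4·53 + -1·14 + 2·3 = 204
  a_6 = 4·204 + -1·53 + 2·14 = 791
  a_7 = 4·791 + -1·204 + 2·53 = 3066
  a_8 = 4·3066 + -1·791 + 2·204 = 11881
  a_9 = 4·11881 + -1·3066 + 2·791 = 46040
  a_10 = 4·46040 + -1·11881 + 2·3066 = 178411
  a_11 = 4·178411 + -1·46040 + 2·11881 = 691366
  a_12 = 4·691366 + -1·178411 + 2·46040 = 2679133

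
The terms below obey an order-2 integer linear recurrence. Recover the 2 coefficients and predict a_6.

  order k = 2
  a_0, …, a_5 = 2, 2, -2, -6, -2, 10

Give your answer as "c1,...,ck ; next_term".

1,-2 ; 14

  a_2 = 1·2 + -2·2 = -2
  a_3 = 1·-2 + -2·2 = -6
  a_4 = 1·-6 + -2·-2 = -2
  a_5 = 1·-2 + -2·-6 = 10
  a_6 = 1·10 + -2·-2 = 14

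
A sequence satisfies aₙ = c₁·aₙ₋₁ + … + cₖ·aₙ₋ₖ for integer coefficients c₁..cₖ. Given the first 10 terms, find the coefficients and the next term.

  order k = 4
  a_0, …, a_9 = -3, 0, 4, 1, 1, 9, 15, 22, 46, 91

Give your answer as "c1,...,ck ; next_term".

2,-1,2,-1 ; 165

  a_4 = 2·1 + -1·4 + 2·0 + -1·-3 = 1
  a_5 = 2·1 + -1·1 + 2·4 + -1·0 = 9
  a_6 = 2·9 + -1·1 + 2·1 + -1·4 = 15
  a_7 = 2·15 + -1·9 + 2·1 + -1·1 = 22
  a_8 = 2·22 + -1·15 + 2·9 + -1·1 = 46
  a_9 = 2·46 + -1·22 + 2·15 + -1·9 = 91
  a_10 = 2·91 + -1·46 + 2·22 + -1·15 = 165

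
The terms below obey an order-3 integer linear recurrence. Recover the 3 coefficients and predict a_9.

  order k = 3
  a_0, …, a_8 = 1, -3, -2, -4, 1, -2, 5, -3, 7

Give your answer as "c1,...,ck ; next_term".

0,1,-1 ; -8

  a_3 = 0·-2 + 1·-3 + -1·1 = -4
  a_4 = 0·-4 + 1·-2 + -1·-3 = 1
  a_5 = 0·1 + 1·-4 + -1·-2 = -2
  a_6 = 0·-2 + 1·1 + -1·-4 = 5
  a_7 = 0·5 + 1·-2 + -1·1 = -3
  a_8 = 0·-3 + 1·5 + -1·-2 = 7
  a_9 = 0·7 + 1·-3 + -1·5 = -8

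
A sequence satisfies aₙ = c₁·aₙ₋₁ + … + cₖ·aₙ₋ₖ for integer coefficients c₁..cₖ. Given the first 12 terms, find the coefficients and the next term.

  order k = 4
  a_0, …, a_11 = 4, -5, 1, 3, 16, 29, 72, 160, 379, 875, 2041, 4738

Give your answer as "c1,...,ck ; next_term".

2,1,-1,1 ; 11021

  a_4 = 2·3 + 1·1 + -1·-5 + 1·4 = 16
  a_5 = 2·16 + 1·3 + -1·1 + 1·-5 = 29
  a_6 = 2·29 + 1·16 + -1·3 + 1·1 = 72
  a_7 = 2·72 + 1·29 + -1·16 + 1·3 = 160
  a_8 = 2·160 + 1·72 + -1·29 + 1·16 = 379
  a_9 = 2·379 + 1·160 + -1·72 + 1·29 = 875
  a_10 = 2·875 + 1·379 + -1·160 + 1·72 = 2041
  a_11 = 2·2041 + 1·875 + -1·379 + 1·160 = 4738
  a_12 = 2·4738 + 1·2041 + -1·875 + 1·379 = 11021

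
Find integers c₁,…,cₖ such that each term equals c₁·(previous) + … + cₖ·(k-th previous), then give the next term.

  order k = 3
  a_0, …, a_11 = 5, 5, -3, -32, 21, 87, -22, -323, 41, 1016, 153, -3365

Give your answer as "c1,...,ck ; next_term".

  a_3 = -1·-3 + -3·5 + -4·5 = -32
  a_4 = -1·-32 + -3·-3 + -4·5 = 21
  a_5 = -1·21 + -3·-32 + -4·-3 = 87
  a_6 = -1·87 + -3·21 + -4·-32 = -22
  a_7 = -1·-22 + -3·87 + -4·21 = -323
  a_8 = -1·-323 + -3·-22 + -4·87 = 41
  a_9 = -1·41 + -3·-323 + -4·-22 = 1016
  a_10 = -1·1016 + -3·41 + -4·-323 = 153
  a_11 = -1·153 + -3·1016 + -4·41 = -3365
  a_12 = -1·-3365 + -3·153 + -4·1016 = -1158

-1,-3,-4 ; -1158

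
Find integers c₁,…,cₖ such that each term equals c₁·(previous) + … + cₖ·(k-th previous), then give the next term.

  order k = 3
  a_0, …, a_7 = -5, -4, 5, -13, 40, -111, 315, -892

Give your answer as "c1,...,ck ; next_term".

-2,2,-1 ; 2525

  a_3 = -2·5 + 2·-4 + -1·-5 = -13
  a_4 = -2·-13 + 2·5 + -1·-4 = 40
  a_5 = -2·40 + 2·-13 + -1·5 = -111
  a_6 = -2·-111 + 2·40 + -1·-13 = 315
  a_7 = -2·315 + 2·-111 + -1·40 = -892
  a_8 = -2·-892 + 2·315 + -1·-111 = 2525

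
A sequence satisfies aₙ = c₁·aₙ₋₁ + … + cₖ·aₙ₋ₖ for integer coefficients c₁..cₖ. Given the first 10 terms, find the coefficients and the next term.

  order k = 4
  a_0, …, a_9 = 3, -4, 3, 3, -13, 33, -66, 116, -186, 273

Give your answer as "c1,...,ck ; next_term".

  a_4 = -2·3 + 0·3 + 1·-4 + -1·3 = -13
  a_5 = -2·-13 + 0·3 + 1·3 + -1·-4 = 33
  a_6 = -2·33 + 0·-13 + 1·3 + -1·3 = -66
  a_7 = -2·-66 + 0·33 + 1·-13 + -1·3 = 116
  a_8 = -2·116 + 0·-66 + 1·33 + -1·-13 = -186
  a_9 = -2·-186 + 0·116 + 1·-66 + -1·33 = 273
  a_10 = -2·273 + 0·-186 + 1·116 + -1·-66 = -364

-2,0,1,-1 ; -364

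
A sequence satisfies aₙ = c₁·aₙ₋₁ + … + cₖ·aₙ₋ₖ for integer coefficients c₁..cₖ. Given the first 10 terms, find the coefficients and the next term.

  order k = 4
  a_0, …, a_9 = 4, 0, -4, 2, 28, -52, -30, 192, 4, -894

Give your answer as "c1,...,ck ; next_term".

-2,-4,-3,4 ; 1076

  a_4 = -2·2 + -4·-4 + -3·0 + 4·4 = 28
  a_5 = -2·28 + -4·2 + -3·-4 + 4·0 = -52
  a_6 = -2·-52 + -4·28 + -3·2 + 4·-4 = -30
  a_7 = -2·-30 + -4·-52 + -3·28 + 4·2 = 192
  a_8 = -2·192 + -4·-30 + -3·-52 + 4·28 = 4
  a_9 = -2·4 + -4·192 + -3·-30 + 4·-52 = -894
  a_10 = -2·-894 + -4·4 + -3·192 + 4·-30 = 1076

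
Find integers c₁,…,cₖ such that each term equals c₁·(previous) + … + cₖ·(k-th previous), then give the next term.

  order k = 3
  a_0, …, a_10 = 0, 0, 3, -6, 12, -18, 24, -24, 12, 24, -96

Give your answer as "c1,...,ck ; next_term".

  a_3 = -2·3 + 0·0 + 2·0 = -6
  a_4 = -2·-6 + 0·3 + 2·0 = 12
  a_5 = -2·12 + 0·-6 + 2·3 = -18
  a_6 = -2·-18 + 0·12 + 2·-6 = 24
  a_7 = -2·24 + 0·-18 + 2·12 = -24
  a_8 = -2·-24 + 0·24 + 2·-18 = 12
  a_9 = -2·12 + 0·-24 + 2·24 = 24
  a_10 = -2·24 + 0·12 + 2·-24 = -96
  a_11 = -2·-96 + 0·24 + 2·12 = 216

-2,0,2 ; 216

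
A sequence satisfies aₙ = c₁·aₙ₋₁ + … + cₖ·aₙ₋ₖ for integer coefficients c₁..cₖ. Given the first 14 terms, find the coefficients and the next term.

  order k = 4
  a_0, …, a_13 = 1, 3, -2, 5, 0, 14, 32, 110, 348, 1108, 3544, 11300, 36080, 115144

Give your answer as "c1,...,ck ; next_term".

2,4,0,-2 ; 367520

  a_4 = 2·5 + 4·-2 + 0·3 + -2·1 = 0
  a_5 = 2·0 + 4·5 + 0·-2 + -2·3 = 14
  a_6 = 2·14 + 4·0 + 0·5 + -2·-2 = 32
  a_7 = 2·32 + 4·14 + 0·0 + -2·5 = 110
  a_8 = 2·110 + 4·32 + 0·14 + -2·0 = 348
  a_9 = 2·348 + 4·110 + 0·32 + -2·14 = 1108
  a_10 = 2·1108 + 4·348 + 0·110 + -2·32 = 3544
  a_11 = 2·3544 + 4·1108 + 0·348 + -2·110 = 11300
  a_12 = 2·11300 + 4·3544 + 0·1108 + -2·348 = 36080
  a_13 = 2·36080 + 4·11300 + 0·3544 + -2·1108 = 115144
  a_14 = 2·115144 + 4·36080 + 0·11300 + -2·3544 = 367520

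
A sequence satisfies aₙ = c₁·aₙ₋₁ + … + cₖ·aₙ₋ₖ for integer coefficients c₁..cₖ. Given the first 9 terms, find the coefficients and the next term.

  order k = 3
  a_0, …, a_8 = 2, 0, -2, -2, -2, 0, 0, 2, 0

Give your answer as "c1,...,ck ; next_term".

0,1,-1 ; 2

  a_3 = 0·-2 + 1·0 + -1·2 = -2
  a_4 = 0·-2 + 1·-2 + -1·0 = -2
  a_5 = 0·-2 + 1·-2 + -1·-2 = 0
  a_6 = 0·0 + 1·-2 + -1·-2 = 0
  a_7 = 0·0 + 1·0 + -1·-2 = 2
  a_8 = 0·2 + 1·0 + -1·0 = 0
  a_9 = 0·0 + 1·2 + -1·0 = 2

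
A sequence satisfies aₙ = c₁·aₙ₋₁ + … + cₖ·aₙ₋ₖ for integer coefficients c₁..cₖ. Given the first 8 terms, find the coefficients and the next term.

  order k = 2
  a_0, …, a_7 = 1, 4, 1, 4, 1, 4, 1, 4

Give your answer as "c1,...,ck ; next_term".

0,1 ; 1

  a_2 = 0·4 + 1·1 = 1
  a_3 = 0·1 + 1·4 = 4
  a_4 = 0·4 + 1·1 = 1
  a_5 = 0·1 + 1·4 = 4
  a_6 = 0·4 + 1·1 = 1
  a_7 = 0·1 + 1·4 = 4
  a_8 = 0·4 + 1·1 = 1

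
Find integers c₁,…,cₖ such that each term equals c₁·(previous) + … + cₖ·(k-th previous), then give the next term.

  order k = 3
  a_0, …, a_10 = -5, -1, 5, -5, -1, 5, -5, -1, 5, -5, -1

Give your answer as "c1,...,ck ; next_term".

  a_3 = 0·5 + 0·-1 + 1·-5 = -5
  a_4 = 0·-5 + 0·5 + 1·-1 = -1
  a_5 = 0·-1 + 0·-5 + 1·5 = 5
  a_6 = 0·5 + 0·-1 + 1·-5 = -5
  a_7 = 0·-5 + 0·5 + 1·-1 = -1
  a_8 = 0·-1 + 0·-5 + 1·5 = 5
  a_9 = 0·5 + 0·-1 + 1·-5 = -5
  a_10 = 0·-5 + 0·5 + 1·-1 = -1
  a_11 = 0·-1 + 0·-5 + 1·5 = 5

0,0,1 ; 5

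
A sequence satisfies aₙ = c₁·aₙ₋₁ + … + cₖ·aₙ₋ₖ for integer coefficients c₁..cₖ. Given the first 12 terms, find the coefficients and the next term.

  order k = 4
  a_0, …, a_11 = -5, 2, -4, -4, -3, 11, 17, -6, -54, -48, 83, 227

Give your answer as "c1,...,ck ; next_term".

  a_4 = 1·-4 + -2·-4 + -1·2 + 1·-5 = -3
  a_5 = 1·-3 + -2·-4 + -1·-4 + 1·2 = 11
  a_6 = 1·11 + -2·-3 + -1·-4 + 1·-4 = 17
  a_7 = 1·17 + -2·11 + -1·-3 + 1·-4 = -6
  a_8 = 1·-6 + -2·17 + -1·11 + 1·-3 = -54
  a_9 = 1·-54 + -2·-6 + -1·17 + 1·11 = -48
  a_10 = 1·-48 + -2·-54 + -1·-6 + 1·17 = 83
  a_11 = 1·83 + -2·-48 + -1·-54 + 1·-6 = 227
  a_12 = 1·227 + -2·83 + -1·-48 + 1·-54 = 55

1,-2,-1,1 ; 55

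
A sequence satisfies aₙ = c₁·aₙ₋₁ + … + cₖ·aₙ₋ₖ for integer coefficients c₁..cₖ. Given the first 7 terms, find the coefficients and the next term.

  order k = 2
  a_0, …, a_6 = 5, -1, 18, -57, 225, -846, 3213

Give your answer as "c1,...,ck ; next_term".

  a_2 = -3·-1 + 3·5 = 18
  a_3 = -3·18 + 3·-1 = -57
  a_4 = -3·-57 + 3·18 = 225
  a_5 = -3·225 + 3·-57 = -846
  a_6 = -3·-846 + 3·225 = 3213
  a_7 = -3·3213 + 3·-846 = -12177

-3,3 ; -12177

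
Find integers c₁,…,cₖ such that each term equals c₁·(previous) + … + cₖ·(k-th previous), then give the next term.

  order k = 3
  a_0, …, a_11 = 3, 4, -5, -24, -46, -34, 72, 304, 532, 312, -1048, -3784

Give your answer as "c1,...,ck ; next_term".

  a_3 = 2·-5 + -2·4 + -2·3 = -24
  a_4 = 2·-24 + -2·-5 + -2·4 = -46
  a_5 = 2·-46 + -2·-24 + -2·-5 = -34
  a_6 = 2·-34 + -2·-46 + -2·-24 = 72
  a_7 = 2·72 + -2·-34 + -2·-46 = 304
  a_8 = 2·304 + -2·72 + -2·-34 = 532
  a_9 = 2·532 + -2·304 + -2·72 = 312
  a_10 = 2·312 + -2·532 + -2·304 = -1048
  a_11 = 2·-1048 + -2·312 + -2·532 = -3784
  a_12 = 2·-3784 + -2·-1048 + -2·312 = -6096

2,-2,-2 ; -6096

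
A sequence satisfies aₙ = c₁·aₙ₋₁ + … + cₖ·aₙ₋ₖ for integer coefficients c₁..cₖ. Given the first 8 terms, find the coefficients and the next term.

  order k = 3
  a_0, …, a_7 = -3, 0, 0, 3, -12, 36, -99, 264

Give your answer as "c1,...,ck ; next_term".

-4,-4,-1 ; -696

  a_3 = -4·0 + -4·0 + -1·-3 = 3
  a_4 = -4·3 + -4·0 + -1·0 = -12
  a_5 = -4·-12 + -4·3 + -1·0 = 36
  a_6 = -4·36 + -4·-12 + -1·3 = -99
  a_7 = -4·-99 + -4·36 + -1·-12 = 264
  a_8 = -4·264 + -4·-99 + -1·36 = -696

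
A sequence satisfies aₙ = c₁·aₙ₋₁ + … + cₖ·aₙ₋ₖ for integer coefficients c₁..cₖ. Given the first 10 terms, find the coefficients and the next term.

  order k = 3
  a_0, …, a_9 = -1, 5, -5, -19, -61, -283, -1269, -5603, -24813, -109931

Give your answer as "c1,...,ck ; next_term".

4,1,4 ; -486949

  a_3 = 4·-5 + 1·5 + 4·-1 = -19
  a_4 = 4·-19 + 1·-5 + 4·5 = -61
  a_5 = 4·-61 + 1·-19 + 4·-5 = -283
  a_6 = 4·-283 + 1·-61 + 4·-19 = -1269
  a_7 = 4·-1269 + 1·-283 + 4·-61 = -5603
  a_8 = 4·-5603 + 1·-1269 + 4·-283 = -24813
  a_9 = 4·-24813 + 1·-5603 + 4·-1269 = -109931
  a_10 = 4·-109931 + 1·-24813 + 4·-5603 = -486949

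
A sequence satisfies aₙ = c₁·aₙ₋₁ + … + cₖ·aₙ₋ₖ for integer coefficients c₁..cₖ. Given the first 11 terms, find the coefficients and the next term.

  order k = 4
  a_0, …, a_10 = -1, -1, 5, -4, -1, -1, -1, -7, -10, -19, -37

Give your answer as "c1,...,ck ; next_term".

  a_4 = 1·-4 + 1·5 + 1·-1 + 1·-1 = -1
  a_5 = 1·-1 + 1·-4 + 1·5 + 1·-1 = -1
  a_6 = 1·-1 + 1·-1 + 1·-4 + 1·5 = -1
  a_7 = 1·-1 + 1·-1 + 1·-1 + 1·-4 = -7
  a_8 = 1·-7 + 1·-1 + 1·-1 + 1·-1 = -10
  a_9 = 1·-10 + 1·-7 + 1·-1 + 1·-1 = -19
  a_10 = 1·-19 + 1·-10 + 1·-7 + 1·-1 = -37
  a_11 = 1·-37 + 1·-19 + 1·-10 + 1·-7 = -73

1,1,1,1 ; -73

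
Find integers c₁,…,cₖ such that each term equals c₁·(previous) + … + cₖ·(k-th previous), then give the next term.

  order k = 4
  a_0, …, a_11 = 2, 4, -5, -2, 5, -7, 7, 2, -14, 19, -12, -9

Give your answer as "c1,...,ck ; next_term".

  a_4 = -1·-2 + -1·-5 + 0·4 + -1·2 = 5
  a_5 = -1·5 + -1·-2 + 0·-5 + -1·4 = -7
  a_6 = -1·-7 + -1·5 + 0·-2 + -1·-5 = 7
  a_7 = -1·7 + -1·-7 + 0·5 + -1·-2 = 2
  a_8 = -1·2 + -1·7 + 0·-7 + -1·5 = -14
  a_9 = -1·-14 + -1·2 + 0·7 + -1·-7 = 19
  a_10 = -1·19 + -1·-14 + 0·2 + -1·7 = -12
  a_11 = -1·-12 + -1·19 + 0·-14 + -1·2 = -9
  a_12 = -1·-9 + -1·-12 + 0·19 + -1·-14 = 35

-1,-1,0,-1 ; 35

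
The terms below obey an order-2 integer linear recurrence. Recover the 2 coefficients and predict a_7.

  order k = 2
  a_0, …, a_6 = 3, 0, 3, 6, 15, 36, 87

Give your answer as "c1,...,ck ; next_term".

  a_2 = 2·0 + 1·3 = 3
  a_3 = 2·3 + 1·0 = 6
  a_4 = 2·6 + 1·3 = 15
  a_5 = 2·15 + 1·6 = 36
  a_6 = 2·36 + 1·15 = 87
  a_7 = 2·87 + 1·36 = 210

2,1 ; 210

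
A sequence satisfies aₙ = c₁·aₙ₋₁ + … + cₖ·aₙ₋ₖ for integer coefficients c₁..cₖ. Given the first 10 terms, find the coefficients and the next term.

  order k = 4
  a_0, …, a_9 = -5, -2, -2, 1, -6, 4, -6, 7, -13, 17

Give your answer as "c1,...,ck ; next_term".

-1,0,0,1 ; -23

  a_4 = -1·1 + 0·-2 + 0·-2 + 1·-5 = -6
  a_5 = -1·-6 + 0·1 + 0·-2 + 1·-2 = 4
  a_6 = -1·4 + 0·-6 + 0·1 + 1·-2 = -6
  a_7 = -1·-6 + 0·4 + 0·-6 + 1·1 = 7
  a_8 = -1·7 + 0·-6 + 0·4 + 1·-6 = -13
  a_9 = -1·-13 + 0·7 + 0·-6 + 1·4 = 17
  a_10 = -1·17 + 0·-13 + 0·7 + 1·-6 = -23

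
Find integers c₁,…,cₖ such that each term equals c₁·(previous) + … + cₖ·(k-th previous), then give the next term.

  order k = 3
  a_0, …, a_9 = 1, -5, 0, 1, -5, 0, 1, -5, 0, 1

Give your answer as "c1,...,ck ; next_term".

0,0,1 ; -5

  a_3 = 0·0 + 0·-5 + 1·1 = 1
  a_4 = 0·1 + 0·0 + 1·-5 = -5
  a_5 = 0·-5 + 0·1 + 1·0 = 0
  a_6 = 0·0 + 0·-5 + 1·1 = 1
  a_7 = 0·1 + 0·0 + 1·-5 = -5
  a_8 = 0·-5 + 0·1 + 1·0 = 0
  a_9 = 0·0 + 0·-5 + 1·1 = 1
  a_10 = 0·1 + 0·0 + 1·-5 = -5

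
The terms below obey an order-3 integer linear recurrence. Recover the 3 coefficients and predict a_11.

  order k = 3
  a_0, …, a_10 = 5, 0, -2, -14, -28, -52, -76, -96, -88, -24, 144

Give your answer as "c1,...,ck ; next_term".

2,0,-2 ; 464

  a_3 = 2·-2 + 0·0 + -2·5 = -14
  a_4 = 2·-14 + 0·-2 + -2·0 = -28
  a_5 = 2·-28 + 0·-14 + -2·-2 = -52
  a_6 = 2·-52 + 0·-28 + -2·-14 = -76
  a_7 = 2·-76 + 0·-52 + -2·-28 = -96
  a_8 = 2·-96 + 0·-76 + -2·-52 = -88
  a_9 = 2·-88 + 0·-96 + -2·-76 = -24
  a_10 = 2·-24 + 0·-88 + -2·-96 = 144
  a_11 = 2·144 + 0·-24 + -2·-88 = 464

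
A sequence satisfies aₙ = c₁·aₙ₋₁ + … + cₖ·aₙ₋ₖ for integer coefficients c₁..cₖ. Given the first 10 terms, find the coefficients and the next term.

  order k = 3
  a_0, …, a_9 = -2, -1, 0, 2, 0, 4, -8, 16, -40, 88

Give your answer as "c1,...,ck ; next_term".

-1,2,-2 ; -200

  a_3 = -1·0 + 2·-1 + -2·-2 = 2
  a_4 = -1·2 + 2·0 + -2·-1 = 0
  a_5 = -1·0 + 2·2 + -2·0 = 4
  a_6 = -1·4 + 2·0 + -2·2 = -8
  a_7 = -1·-8 + 2·4 + -2·0 = 16
  a_8 = -1·16 + 2·-8 + -2·4 = -40
  a_9 = -1·-40 + 2·16 + -2·-8 = 88
  a_10 = -1·88 + 2·-40 + -2·16 = -200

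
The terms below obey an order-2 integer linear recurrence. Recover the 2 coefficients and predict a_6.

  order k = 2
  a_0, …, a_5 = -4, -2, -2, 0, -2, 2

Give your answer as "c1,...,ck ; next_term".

-1,1 ; -4

  a_2 = -1·-2 + 1·-4 = -2
  a_3 = -1·-2 + 1·-2 = 0
  a_4 = -1·0 + 1·-2 = -2
  a_5 = -1·-2 + 1·0 = 2
  a_6 = -1·2 + 1·-2 = -4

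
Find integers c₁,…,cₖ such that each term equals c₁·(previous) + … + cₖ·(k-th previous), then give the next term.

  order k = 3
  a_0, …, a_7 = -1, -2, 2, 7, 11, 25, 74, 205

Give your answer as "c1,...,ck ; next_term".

  a_3 = 3·2 + -2·-2 + 3·-1 = 7
  a_4 = 3·7 + -2·2 + 3·-2 = 11
  a_5 = 3·11 + -2·7 + 3·2 = 25
  a_6 = 3·25 + -2·11 + 3·7 = 74
  a_7 = 3·74 + -2·25 + 3·11 = 205
  a_8 = 3·205 + -2·74 + 3·25 = 542

3,-2,3 ; 542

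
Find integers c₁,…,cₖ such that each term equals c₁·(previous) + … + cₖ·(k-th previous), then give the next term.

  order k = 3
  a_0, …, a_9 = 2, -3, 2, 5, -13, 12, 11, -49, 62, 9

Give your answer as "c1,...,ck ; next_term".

  a_3 = -1·2 + -1·-3 + 2·2 = 5
  a_4 = -1·5 + -1·2 + 2·-3 = -13
  a_5 = -1·-13 + -1·5 + 2·2 = 12
  a_6 = -1·12 + -1·-13 + 2·5 = 11
  a_7 = -1·11 + -1·12 + 2·-13 = -49
  a_8 = -1·-49 + -1·11 + 2·12 = 62
  a_9 = -1·62 + -1·-49 + 2·11 = 9
  a_10 = -1·9 + -1·62 + 2·-49 = -169

-1,-1,2 ; -169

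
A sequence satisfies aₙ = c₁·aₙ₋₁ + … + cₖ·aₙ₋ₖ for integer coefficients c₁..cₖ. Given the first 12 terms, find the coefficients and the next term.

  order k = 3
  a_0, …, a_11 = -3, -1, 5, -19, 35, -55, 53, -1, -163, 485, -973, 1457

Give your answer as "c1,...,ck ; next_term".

  a_3 = -2·5 + 0·-1 + 3·-3 = -19
  a_4 = -2·-19 + 0·5 + 3·-1 = 35
  a_5 = -2·35 + 0·-19 + 3·5 = -55
  a_6 = -2·-55 + 0·35 + 3·-19 = 53
  a_7 = -2·53 + 0·-55 + 3·35 = -1
  a_8 = -2·-1 + 0·53 + 3·-55 = -163
  a_9 = -2·-163 + 0·-1 + 3·53 = 485
  a_10 = -2·485 + 0·-163 + 3·-1 = -973
  a_11 = -2·-973 + 0·485 + 3·-163 = 1457
  a_12 = -2·1457 + 0·-973 + 3·485 = -1459

-2,0,3 ; -1459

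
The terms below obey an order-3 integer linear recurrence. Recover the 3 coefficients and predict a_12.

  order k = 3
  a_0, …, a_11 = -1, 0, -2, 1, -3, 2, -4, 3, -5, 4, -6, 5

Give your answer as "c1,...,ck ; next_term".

  a_3 = -1·-2 + 1·0 + 1·-1 = 1
  a_4 = -1·1 + 1·-2 + 1·0 = -3
  a_5 = -1·-3 + 1·1 + 1·-2 = 2
  a_6 = -1·2 + 1·-3 + 1·1 = -4
  a_7 = -1·-4 + 1·2 + 1·-3 = 3
  a_8 = -1·3 + 1·-4 + 1·2 = -5
  a_9 = -1·-5 + 1·3 + 1·-4 = 4
  a_10 = -1·4 + 1·-5 + 1·3 = -6
  a_11 = -1·-6 + 1·4 + 1·-5 = 5
  a_12 = -1·5 + 1·-6 + 1·4 = -7

-1,1,1 ; -7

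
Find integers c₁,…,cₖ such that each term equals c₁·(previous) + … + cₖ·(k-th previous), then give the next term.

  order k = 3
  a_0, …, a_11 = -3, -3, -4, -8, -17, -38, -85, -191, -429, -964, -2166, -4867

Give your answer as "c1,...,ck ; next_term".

2,1,-1 ; -10936

  a_3 = 2·-4 + 1·-3 + -1·-3 = -8
  a_4 = 2·-8 + 1·-4 + -1·-3 = -17
  a_5 = 2·-17 + 1·-8 + -1·-4 = -38
  a_6 = 2·-38 + 1·-17 + -1·-8 = -85
  a_7 = 2·-85 + 1·-38 + -1·-17 = -191
  a_8 = 2·-191 + 1·-85 + -1·-38 = -429
  a_9 = 2·-429 + 1·-191 + -1·-85 = -964
  a_10 = 2·-964 + 1·-429 + -1·-191 = -2166
  a_11 = 2·-2166 + 1·-964 + -1·-429 = -4867
  a_12 = 2·-4867 + 1·-2166 + -1·-964 = -10936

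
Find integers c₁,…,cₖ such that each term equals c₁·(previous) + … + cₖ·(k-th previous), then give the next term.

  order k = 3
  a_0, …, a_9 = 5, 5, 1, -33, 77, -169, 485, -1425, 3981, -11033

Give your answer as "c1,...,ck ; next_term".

  a_3 = -3·1 + -2·5 + -4·5 = -33
  a_4 = -3·-33 + -2·1 + -4·5 = 77
  a_5 = -3·77 + -2·-33 + -4·1 = -169
  a_6 = -3·-169 + -2·77 + -4·-33 = 485
  a_7 = -3·485 + -2·-169 + -4·77 = -1425
  a_8 = -3·-1425 + -2·485 + -4·-169 = 3981
  a_9 = -3·3981 + -2·-1425 + -4·485 = -11033
  a_10 = -3·-11033 + -2·3981 + -4·-1425 = 30837

-3,-2,-4 ; 30837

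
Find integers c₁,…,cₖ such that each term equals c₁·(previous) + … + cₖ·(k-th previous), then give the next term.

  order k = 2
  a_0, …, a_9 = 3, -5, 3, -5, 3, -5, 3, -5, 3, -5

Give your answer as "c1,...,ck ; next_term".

0,1 ; 3

  a_2 = 0·-5 + 1·3 = 3
  a_3 = 0·3 + 1·-5 = -5
  a_4 = 0·-5 + 1·3 = 3
  a_5 = 0·3 + 1·-5 = -5
  a_6 = 0·-5 + 1·3 = 3
  a_7 = 0·3 + 1·-5 = -5
  a_8 = 0·-5 + 1·3 = 3
  a_9 = 0·3 + 1·-5 = -5
  a_10 = 0·-5 + 1·3 = 3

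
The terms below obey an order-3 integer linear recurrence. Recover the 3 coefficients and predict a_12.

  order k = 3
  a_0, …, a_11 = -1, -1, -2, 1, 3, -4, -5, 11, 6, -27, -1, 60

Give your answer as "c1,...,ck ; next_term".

0,-2,1 ; -25

  a_3 = 0·-2 + -2·-1 + 1·-1 = 1
  a_4 = 0·1 + -2·-2 + 1·-1 = 3
  a_5 = 0·3 + -2·1 + 1·-2 = -4
  a_6 = 0·-4 + -2·3 + 1·1 = -5
  a_7 = 0·-5 + -2·-4 + 1·3 = 11
  a_8 = 0·11 + -2·-5 + 1·-4 = 6
  a_9 = 0·6 + -2·11 + 1·-5 = -27
  a_10 = 0·-27 + -2·6 + 1·11 = -1
  a_11 = 0·-1 + -2·-27 + 1·6 = 60
  a_12 = 0·60 + -2·-1 + 1·-27 = -25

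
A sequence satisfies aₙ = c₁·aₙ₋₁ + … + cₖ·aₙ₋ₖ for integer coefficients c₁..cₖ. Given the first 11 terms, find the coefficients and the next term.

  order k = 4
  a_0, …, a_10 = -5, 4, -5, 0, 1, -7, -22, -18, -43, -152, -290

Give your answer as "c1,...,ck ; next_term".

  a_4 = 1·0 + 0·-5 + 4·4 + 3·-5 = 1
  a_5 = 1·1 + 0·0 + 4·-5 + 3·4 = -7
  a_6 = 1·-7 + 0·1 + 4·0 + 3·-5 = -22
  a_7 = 1·-22 + 0·-7 + 4·1 + 3·0 = -18
  a_8 = 1·-18 + 0·-22 + 4·-7 + 3·1 = -43
  a_9 = 1·-43 + 0·-18 + 4·-22 + 3·-7 = -152
  a_10 = 1·-152 + 0·-43 + 4·-18 + 3·-22 = -290
  a_11 = 1·-290 + 0·-152 + 4·-43 + 3·-18 = -516

1,0,4,3 ; -516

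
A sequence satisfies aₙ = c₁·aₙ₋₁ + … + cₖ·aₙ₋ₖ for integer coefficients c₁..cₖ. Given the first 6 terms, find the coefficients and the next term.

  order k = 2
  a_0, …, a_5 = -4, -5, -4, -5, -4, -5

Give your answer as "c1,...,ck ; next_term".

0,1 ; -4

  a_2 = 0·-5 + 1·-4 = -4
  a_3 = 0·-4 + 1·-5 = -5
  a_4 = 0·-5 + 1·-4 = -4
  a_5 = 0·-4 + 1·-5 = -5
  a_6 = 0·-5 + 1·-4 = -4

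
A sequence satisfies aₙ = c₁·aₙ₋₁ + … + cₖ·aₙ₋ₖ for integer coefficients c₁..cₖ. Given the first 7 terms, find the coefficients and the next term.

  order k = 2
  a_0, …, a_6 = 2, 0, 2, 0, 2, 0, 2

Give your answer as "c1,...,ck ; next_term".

0,1 ; 0

  a_2 = 0·0 + 1·2 = 2
  a_3 = 0·2 + 1·0 = 0
  a_4 = 0·0 + 1·2 = 2
  a_5 = 0·2 + 1·0 = 0
  a_6 = 0·0 + 1·2 = 2
  a_7 = 0·2 + 1·0 = 0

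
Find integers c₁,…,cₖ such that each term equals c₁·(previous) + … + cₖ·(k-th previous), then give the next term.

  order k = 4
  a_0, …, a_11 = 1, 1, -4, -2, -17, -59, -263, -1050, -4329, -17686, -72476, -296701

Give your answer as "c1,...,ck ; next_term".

3,4,1,4 ; -1215009

  a_4 = 3·-2 + 4·-4 + 1·1 + 4·1 = -17
  a_5 = 3·-17 + 4·-2 + 1·-4 + 4·1 = -59
  a_6 = 3·-59 + 4·-17 + 1·-2 + 4·-4 = -263
  a_7 = 3·-263 + 4·-59 + 1·-17 + 4·-2 = -1050
  a_8 = 3·-1050 + 4·-263 + 1·-59 + 4·-17 = -4329
  a_9 = 3·-4329 + 4·-1050 + 1·-263 + 4·-59 = -17686
  a_10 = 3·-17686 + 4·-4329 + 1·-1050 + 4·-263 = -72476
  a_11 = 3·-72476 + 4·-17686 + 1·-4329 + 4·-1050 = -296701
  a_12 = 3·-296701 + 4·-72476 + 1·-17686 + 4·-4329 = -1215009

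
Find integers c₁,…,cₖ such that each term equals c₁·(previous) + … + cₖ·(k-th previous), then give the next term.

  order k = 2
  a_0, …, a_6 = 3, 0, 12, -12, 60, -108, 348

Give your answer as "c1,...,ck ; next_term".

-1,4 ; -780

  a_2 = -1·0 + 4·3 = 12
  a_3 = -1·12 + 4·0 = -12
  a_4 = -1·-12 + 4·12 = 60
  a_5 = -1·60 + 4·-12 = -108
  a_6 = -1·-108 + 4·60 = 348
  a_7 = -1·348 + 4·-108 = -780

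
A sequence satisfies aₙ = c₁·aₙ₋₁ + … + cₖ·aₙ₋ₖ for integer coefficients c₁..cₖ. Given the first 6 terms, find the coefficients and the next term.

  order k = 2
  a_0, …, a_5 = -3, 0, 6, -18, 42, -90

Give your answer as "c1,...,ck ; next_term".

-3,-2 ; 186

  a_2 = -3·0 + -2·-3 = 6
  a_3 = -3·6 + -2·0 = -18
  a_4 = -3·-18 + -2·6 = 42
  a_5 = -3·42 + -2·-18 = -90
  a_6 = -3·-90 + -2·42 = 186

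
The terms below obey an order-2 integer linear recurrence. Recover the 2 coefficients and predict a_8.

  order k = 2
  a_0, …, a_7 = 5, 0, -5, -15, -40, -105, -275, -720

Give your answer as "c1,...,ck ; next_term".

3,-1 ; -1885

  a_2 = 3·0 + -1·5 = -5
  a_3 = 3·-5 + -1·0 = -15
  a_4 = 3·-15 + -1·-5 = -40
  a_5 = 3·-40 + -1·-15 = -105
  a_6 = 3·-105 + -1·-40 = -275
  a_7 = 3·-275 + -1·-105 = -720
  a_8 = 3·-720 + -1·-275 = -1885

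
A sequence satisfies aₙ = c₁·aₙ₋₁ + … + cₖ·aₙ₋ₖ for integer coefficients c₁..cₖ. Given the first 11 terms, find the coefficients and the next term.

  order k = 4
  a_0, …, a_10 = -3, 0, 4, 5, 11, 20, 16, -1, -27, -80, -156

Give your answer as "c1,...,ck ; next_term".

2,-2,2,-3 ; -203

  a_4 = 2·5 + -2·4 + 2·0 + -3·-3 = 11
  a_5 = 2·11 + -2·5 + 2·4 + -3·0 = 20
  a_6 = 2·20 + -2·11 + 2·5 + -3·4 = 16
  a_7 = 2·16 + -2·20 + 2·11 + -3·5 = -1
  a_8 = 2·-1 + -2·16 + 2·20 + -3·11 = -27
  a_9 = 2·-27 + -2·-1 + 2·16 + -3·20 = -80
  a_10 = 2·-80 + -2·-27 + 2·-1 + -3·16 = -156
  a_11 = 2·-156 + -2·-80 + 2·-27 + -3·-1 = -203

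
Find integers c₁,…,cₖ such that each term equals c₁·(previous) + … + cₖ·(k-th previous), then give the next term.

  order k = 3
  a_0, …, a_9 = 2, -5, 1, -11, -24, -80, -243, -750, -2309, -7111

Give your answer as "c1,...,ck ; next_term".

  a_3 = 2·1 + 3·-5 + 1·2 = -11
  a_4 = 2·-11 + 3·1 + 1·-5 = -24
  a_5 = 2·-24 + 3·-11 + 1·1 = -80
  a_6 = 2·-80 + 3·-24 + 1·-11 = -243
  a_7 = 2·-243 + 3·-80 + 1·-24 = -750
  a_8 = 2·-750 + 3·-243 + 1·-80 = -2309
  a_9 = 2·-2309 + 3·-750 + 1·-243 = -7111
  a_10 = 2·-7111 + 3·-2309 + 1·-750 = -21899

2,3,1 ; -21899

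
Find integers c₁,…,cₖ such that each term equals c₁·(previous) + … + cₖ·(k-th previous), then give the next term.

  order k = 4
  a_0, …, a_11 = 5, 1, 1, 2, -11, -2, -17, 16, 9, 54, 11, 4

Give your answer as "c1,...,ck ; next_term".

0,1,-2,-2 ; -115

  a_4 = 0·2 + 1·1 + -2·1 + -2·5 = -11
  a_5 = 0·-11 + 1·2 + -2·1 + -2·1 = -2
  a_6 = 0·-2 + 1·-11 + -2·2 + -2·1 = -17
  a_7 = 0·-17 + 1·-2 + -2·-11 + -2·2 = 16
  a_8 = 0·16 + 1·-17 + -2·-2 + -2·-11 = 9
  a_9 = 0·9 + 1·16 + -2·-17 + -2·-2 = 54
  a_10 = 0·54 + 1·9 + -2·16 + -2·-17 = 11
  a_11 = 0·11 + 1·54 + -2·9 + -2·16 = 4
  a_12 = 0·4 + 1·11 + -2·54 + -2·9 = -115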